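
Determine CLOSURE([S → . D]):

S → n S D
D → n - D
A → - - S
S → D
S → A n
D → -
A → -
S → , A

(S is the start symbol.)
To compute CLOSURE, for each item [A → α.Bβ] where B is a non-terminal, add [B → .γ] for all productions B → γ; repeat for the newly added items until nothing changes.

Start with: [S → . D]
  [S → . D] has the dot before D: add [D → . n - D], [D → . -]
No further items can be added.

CLOSURE = { [D → . -], [D → . n - D], [S → . D] }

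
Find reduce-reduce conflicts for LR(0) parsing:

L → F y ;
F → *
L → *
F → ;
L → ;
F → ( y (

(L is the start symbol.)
Yes — I2: [F → * .] vs [L → * .]; I3: [F → ; .] vs [L → ; .]

A reduce-reduce conflict occurs when an LR(0) state has two complete items [A → α .] and [B → β .] — both call for a reduction, and with no lookahead the parser cannot choose between them.

Augment with L' → L and build the canonical LR(0) collection (I0 = CLOSURE({[L' → . L]}), then GOTO on every symbol after a dot until no new states appear). It has 10 states:
  I0: { [F → . ( y (], [F → . *], [F → . ;], [L → . *], [L → . ;], [L → . F y ;], [L' → . L] }  — shift
  I1: { [F → ( . y (] }  — shift
  I2: { [F → * .], [L → * .] }  — 2 reduces
  I3: { [F → ; .], [L → ; .] }  — 2 reduces
  I4: { [L → F . y ;] }  — shift
  I5: { [L' → L .] }  — accept
  I6: { [L → F y . ;] }  — shift
  I7: { [L → F y ; .] }  — reduce
  I8: { [F → ( y . (] }  — shift
  I9: { [F → ( y ( .] }  — reduce

I2 contains complete items [F → * .], [L → * .] — reduce-reduce conflict.
I3 contains complete items [F → ; .], [L → ; .] — reduce-reduce conflict.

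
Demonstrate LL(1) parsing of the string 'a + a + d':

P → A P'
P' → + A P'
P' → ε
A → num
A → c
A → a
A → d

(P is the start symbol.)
LL(1) parsing maintains a stack (initially the start symbol over $) and the input. At each step: if the stack top is a terminal, match it against the current input token; if it is a non-terminal N, replace it with the RHS of M[N, lookahead] (the unique production whose predict set contains the lookahead).

Stack is shown with the top on the left.

Stack     Input        Action
-----------------------------
P $       a + a + d $  output P → A P'
A P' $    a + a + d $  output A → a
a P' $    a + a + d $  match 'a'
P' $      + a + d $    output P' → + A P'
+ A P' $  + a + d $    match '+'
A P' $    a + d $      output A → a
a P' $    a + d $      match 'a'
P' $      + d $        output P' → + A P'
+ A P' $  + d $        match '+'
A P' $    d $          output A → d
d P' $    d $          match 'd'
P' $      $            output P' → ε
$         $            accept

The string is accepted.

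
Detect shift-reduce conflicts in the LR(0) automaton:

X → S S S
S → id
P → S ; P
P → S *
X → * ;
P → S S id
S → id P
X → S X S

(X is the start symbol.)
Yes — I4: [S → id .] vs [S → . id]; I15: [X → S S S .] vs [S → . id]

Augment with X' → X and build the canonical LR(0) collection (I0 = CLOSURE({[X' → . X]}), then GOTO on every symbol after a dot until no new states appear). It has 17 states:
  I0: { [S → . id P], [S → . id], [X → . * ;], [X → . S S S], [X → . S X S], [X' → . X] }  — shift
  I1: { [X → * . ;] }  — shift
  I2: { [S → . id P], [S → . id], [X → . * ;], [X → . S S S], [X → . S X S], [X → S . S S], [X → S . X S] }  — shift
  I3: { [X' → X .] }  — accept
  I4: { [P → . S *], [P → . S ; P], [P → . S S id], [S → . id P], [S → . id], [S → id . P], [S → id .] }  — shift, reduce
  I5: { [S → id P .] }  — reduce
  I6: { [P → S . *], [P → S . ; P], [P → S . S id], [S → . id P], [S → . id] }  — shift
  I7: { [P → S * .] }  — reduce
  I8: { [P → . S *], [P → . S ; P], [P → . S S id], [P → S ; . P], [S → . id P], [S → . id] }  — shift
  I9: { [P → S S . id] }  — shift
  I10: { [P → S S id .] }  — reduce
  I11: { [P → S ; P .] }  — reduce
  I12: { [S → . id P], [S → . id], [X → . * ;], [X → . S S S], [X → . S X S], [X → S . S S], [X → S . X S], [X → S S . S] }  — shift
  I13: { [S → . id P], [S → . id], [X → S X . S] }  — shift
  I14: { [X → S X S .] }  — reduce
  I15: { [S → . id P], [S → . id], [X → . * ;], [X → . S S S], [X → . S X S], [X → S . S S], [X → S . X S], [X → S S . S], [X → S S S .] }  — shift, reduce
  I16: { [X → * ; .] }  — reduce

I4 contains reduce item [S → id .] and shift items [S → . id], [S → . id P] — shift-reduce conflict.
I15 contains reduce item [X → S S S .] and shift items [S → . id], [S → . id P], [X → . * ;] — shift-reduce conflict.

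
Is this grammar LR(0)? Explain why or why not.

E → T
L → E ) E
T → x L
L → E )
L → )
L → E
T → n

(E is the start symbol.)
No. Shift-reduce conflict between [L → E .] and [L → E . )]

A grammar is LR(0) if no state in the canonical LR(0) collection has:
  - both a shift item (dot before a terminal) and a complete item (shift-reduce conflict), or
  - two or more complete items (reduce-reduce conflict; the accept item [E' → E .] counts as a complete item here).

Augment with E' → E and build the canonical LR(0) collection (I0 = CLOSURE({[E' → . E]}), then GOTO on every symbol after a dot until no new states appear). It has 10 states:
  I0: { [E → . T], [E' → . E], [T → . n], [T → . x L] }  — shift
  I1: { [E' → E .] }  — accept
  I2: { [E → T .] }  — reduce
  I3: { [T → n .] }  — reduce
  I4: { [E → . T], [L → . )], [L → . E ) E], [L → . E )], [L → . E], [T → . n], [T → . x L], [T → x . L] }  — shift
  I5: { [L → ) .] }  — reduce
  I6: { [L → E . ) E], [L → E . )], [L → E .] }  — shift, reduce
  I7: { [T → x L .] }  — reduce
  I8: { [E → . T], [L → E ) . E], [L → E ) .], [T → . n], [T → . x L] }  — shift, reduce
  I9: { [L → E ) E .] }  — reduce

Conflict in state I6:
  Shift-reduce conflict between [L → E .] and [L → E . )]
So the grammar is NOT LR(0).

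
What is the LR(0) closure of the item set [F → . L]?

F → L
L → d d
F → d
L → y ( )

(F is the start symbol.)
{ [F → . L], [L → . d d], [L → . y ( )] }

Start with: [F → . L]
  [F → . L] has the dot before L: add [L → . d d], [L → . y ( )]
No further items can be added.

CLOSURE = { [F → . L], [L → . d d], [L → . y ( )] }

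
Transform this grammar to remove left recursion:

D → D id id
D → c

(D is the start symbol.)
D → c D'
D' → id id D'
D' → ε

D is directly left-recursive. The standard transformation for
  A → A α₁ | ... | A α_m | β₁ | ... | β_n
is
  A  → β₁ A' | ... | β_n A'
  A' → α₁ A' | ... | α_m A' | ε

D → c becomes D → c D'
D → D id id becomes D' → id id D'
Add D' → ε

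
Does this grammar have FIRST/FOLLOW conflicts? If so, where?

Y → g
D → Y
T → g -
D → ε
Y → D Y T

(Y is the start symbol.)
Nullable non-terminals: D.
FIRST sets used below: FIRST(Y) = { 'g' }

D: nullable alternative(s) D → ε; FOLLOW(D) = { 'g' }
  D → Y: FIRST \ {ε} = { 'g' } — overlaps FOLLOW(D) on { 'g' }: CONFLICT
  D → ε: FIRST \ {ε} = { } — this is the only nullable alternative, skip

T, Y have no nullable alternative, so no FIRST/FOLLOW check is needed there.

So the grammar has 1 FIRST/FOLLOW conflict (marked CONFLICT above).

Answer: Yes. D → Y with FOLLOW(D) on { 'g' }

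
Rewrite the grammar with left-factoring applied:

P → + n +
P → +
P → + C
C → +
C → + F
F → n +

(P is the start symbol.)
P → + P'
P' → n +
P' → ε
P' → C
C → + C'
C' → ε
C' → F
F → n +

Left-factoring transforms A → αβ₁ | αβ₂ into A → αA' and A' → β₁ | β₂
(α is the longest common prefix among the alternatives). Repeat until
no nonterminal has two alternatives with a common prefix.

Round 1: P has alternatives sharing prefix '+'. Introduce P': P → + P'
  Add: P' → n +
  Add: P' → ε
  Add: P' → C

Round 2: C has alternatives sharing prefix '+'. Introduce C': C → + C'
  Add: C' → ε
  Add: C' → F

No remaining common prefixes — done.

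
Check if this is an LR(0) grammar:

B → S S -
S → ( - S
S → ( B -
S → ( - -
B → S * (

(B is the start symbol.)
A grammar is LR(0) if no state in the canonical LR(0) collection has:
  - both a shift item (dot before a terminal) and a complete item (shift-reduce conflict), or
  - two or more complete items (reduce-reduce conflict; the accept item [B' → B .] counts as a complete item here).

Augment with B' → B and build the canonical LR(0) collection (I0 = CLOSURE({[B' → . B]}), then GOTO on every symbol after a dot until no new states appear). It has 13 states:
  I0: { [B → . S * (], [B → . S S -], [B' → . B], [S → . ( - -], [S → . ( - S], [S → . ( B -] }  — shift
  I1: { [B → . S * (], [B → . S S -], [S → ( . - -], [S → ( . - S], [S → ( . B -], [S → . ( - -], [S → . ( - S], [S → . ( B -] }  — shift
  I2: { [B' → B .] }  — accept
  I3: { [B → S . * (], [B → S . S -], [S → . ( - -], [S → . ( - S], [S → . ( B -] }  — shift
  I4: { [B → S * . (] }  — shift
  I5: { [B → S S . -] }  — shift
  I6: { [B → S S - .] }  — reduce
  I7: { [B → S * ( .] }  — reduce
  I8: { [S → ( - . -], [S → ( - . S], [S → . ( - -], [S → . ( - S], [S → . ( B -] }  — shift
  I9: { [S → ( B . -] }  — shift
  I10: { [S → ( B - .] }  — reduce
  I11: { [S → ( - - .] }  — reduce
  I12: { [S → ( - S .] }  — reduce

Every state is either a pure shift/goto state or contains exactly one complete item and nothing to shift — no conflicts. The grammar is LR(0).

Answer: Yes, the grammar is LR(0)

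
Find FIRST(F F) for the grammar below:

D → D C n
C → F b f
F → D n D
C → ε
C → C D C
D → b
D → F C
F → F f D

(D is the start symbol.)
FIRST sets of the non-terminals involved (from the grammar, by fixed-point iteration):
  FIRST(F) = { 'b' }

To compute FIRST(F F), process the symbols left to right:
Symbol F is a non-terminal. Add FIRST(F) \ {ε} = { 'b' }
F is not nullable (ε ∉ FIRST(F)), so stop here.
FIRST(F F) = { 'b' }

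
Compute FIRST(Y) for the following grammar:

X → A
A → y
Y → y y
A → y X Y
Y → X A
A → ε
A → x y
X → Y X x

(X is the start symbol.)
To compute FIRST(Y), examine every production with Y on the left-hand side, reading each right-hand side left to right until a non-nullable symbol is reached.

FIRST sets of the other non-terminals involved (by the same procedure, iterated to a fixed point):
  FIRST(X) = { 'x', 'y', ε }
  FIRST(A) = { 'x', 'y', ε }

From Y → y y:
  - y is a terminal: add 'y' and stop
From Y → X A:
  - X is a non-terminal: add FIRST(X) \ {ε} = { 'x', 'y' }
    X is nullable, so continue to the next symbol
  - A is a non-terminal: add FIRST(A) \ {ε} = { 'x', 'y' }
    A is nullable and nothing follows, so the whole right-hand side can vanish: ε ∈ FIRST(Y)

Collecting: FIRST(Y) = { 'x', 'y', ε }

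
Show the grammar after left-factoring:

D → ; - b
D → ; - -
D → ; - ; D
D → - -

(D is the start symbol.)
Left-factoring transforms A → αβ₁ | αβ₂ into A → αA' and A' → β₁ | β₂
(α is the longest common prefix among the alternatives). Repeat until
no nonterminal has two alternatives with a common prefix.

Round 1: D has alternatives sharing prefix '; -'. Introduce D': D → ; - D'
  Add: D' → b
  Add: D' → -
  Add: D' → ; D

No remaining common prefixes — done.

Resulting grammar:
D → ; - D'
D' → b
D' → -
D' → ; D
D → - -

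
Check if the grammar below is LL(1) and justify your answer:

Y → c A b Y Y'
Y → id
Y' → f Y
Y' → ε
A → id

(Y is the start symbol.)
A grammar is LL(1) if for each non-terminal N with multiple productions, the predict sets of those productions are pairwise disjoint, where PREDICT(N → α) = (FIRST(α) \ {ε}) ∪ (FOLLOW(N) if α ⇒* ε).

Relevant sets:
  FOLLOW(Y') = { $, 'f' }

For Y:
  PREDICT(Y → c A b Y Y') = { 'c' }
  PREDICT(Y → id) = { 'id' }
For Y':
  PREDICT(Y' → f Y) = { 'f' }
  PREDICT(Y' → ε) = { $, 'f' }
A has a single production, so nothing to check there.

Conflict found: Predict set conflict for Y': { 'f' }
The grammar is NOT LL(1).

Answer: No. Predict set conflict for Y': { 'f' }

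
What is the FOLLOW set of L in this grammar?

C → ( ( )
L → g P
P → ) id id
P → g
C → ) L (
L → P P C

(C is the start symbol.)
To compute FOLLOW(L), find every occurrence of L on a right-hand side N → α L β: add FIRST(β) \ {ε}, and if β is empty or nullable also add FOLLOW(N). Iterate to a fixed point.

In C → ) L (: L is followed by '(', add FIRST('(') \ {ε} = { '(' }

Taking the union: FOLLOW(L) = { '(' }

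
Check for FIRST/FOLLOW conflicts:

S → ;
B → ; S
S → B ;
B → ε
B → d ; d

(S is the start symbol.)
Nullable non-terminals: B.

B: nullable alternative(s) B → ε; FOLLOW(B) = { ';' }
  B → ; S: FIRST \ {ε} = { ';' } — overlaps FOLLOW(B) on { ';' }: CONFLICT
  B → ε: FIRST \ {ε} = { } — this is the only nullable alternative, skip
  B → d ; d: FIRST \ {ε} = { 'd' } — disjoint from FOLLOW(B)

S has no nullable alternative, so no FIRST/FOLLOW check is needed there.

So the grammar has 1 FIRST/FOLLOW conflict (marked CONFLICT above).

Answer: Yes. B → ';' S with FOLLOW(B) on { ';' }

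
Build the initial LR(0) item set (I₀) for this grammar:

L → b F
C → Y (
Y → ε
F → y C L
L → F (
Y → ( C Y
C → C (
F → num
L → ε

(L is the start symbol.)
{ [F → . num], [F → . y C L], [L → . F (], [L → . b F], [L → .], [L' → . L] }

First, augment the grammar with L' → L
I₀ = CLOSURE({ [L' → . L] }):
  [L' → . L] has the dot before L: add [L → . b F], [L → . F (], [L → .]
  [L → . F (] has the dot before F: add [F → . y C L], [F → . num]
No further items can be added.

I₀ = { [F → . num], [F → . y C L], [L → . F (], [L → . b F], [L → .], [L' → . L] }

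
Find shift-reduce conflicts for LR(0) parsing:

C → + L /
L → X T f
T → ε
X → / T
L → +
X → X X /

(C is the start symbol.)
Yes — I6: [T → .] vs [X → . / T]

A shift-reduce conflict occurs when an LR(0) state has both:
  - a complete (reduce) item [A → α .] (dot at the end), and
  - a shift item [B → β . c γ] (dot before a terminal).

Augment with C' → C and build the canonical LR(0) collection (I0 = CLOSURE({[C' → . C]}), then GOTO on every symbol after a dot until no new states appear). It has 13 states:
  I0: { [C → . + L /], [C' → . C] }  — shift
  I1: { [C → + . L /], [L → . +], [L → . X T f], [X → . / T], [X → . X X /] }  — shift
  I2: { [C' → C .] }  — accept
  I3: { [L → + .] }  — reduce
  I4: { [T → .], [X → / . T] }  — reduce
  I5: { [C → + L . /] }  — shift
  I6: { [L → X . T f], [T → .], [X → . / T], [X → . X X /], [X → X . X /] }  — shift, reduce
  I7: { [L → X T . f] }  — shift
  I8: { [X → . / T], [X → . X X /], [X → X . X /], [X → X X . /] }  — shift
  I9: { [T → .], [X → / . T], [X → X X / .] }  — 2 reduces
  I10: { [X → / T .] }  — reduce
  I11: { [L → X T f .] }  — reduce
  I12: { [C → + L / .] }  — reduce

I6 contains reduce item [T → .] and shift item [X → . / T] — shift-reduce conflict.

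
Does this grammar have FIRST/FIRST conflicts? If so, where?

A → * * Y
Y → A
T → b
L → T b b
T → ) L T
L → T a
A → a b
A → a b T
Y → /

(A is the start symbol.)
Yes. A → a b / A → a b T on { 'a' }; L → T b b / L → T a on { ')', 'b' }

A FIRST/FIRST conflict occurs when two productions N → α and N → β for the same non-terminal have FIRST(α) ∩ FIRST(β) ≠ ∅ (with ε ∈ FIRST of a nullable right-hand side, so two nullable alternatives also conflict).

FIRST sets of the non-terminals at (or reachable through a nullable prefix from) the front of some alternative:
  FIRST(A) = { '*', 'a' }
  FIRST(T) = { ')', 'b' }

Productions for A:
  A → * * Y: FIRST = { '*' }
  A → a b: FIRST = { 'a' }
  A → a b T: FIRST = { 'a' }
Productions for Y:
  Y → A: FIRST = { '*', 'a' }
  Y → /: FIRST = { '/' }
Productions for T:
  T → b: FIRST = { 'b' }
  T → ) L T: FIRST = { ')' }
Productions for L:
  L → T b b: FIRST = { ')', 'b' }
  L → T a: FIRST = { ')', 'b' }

Conflict for A: A → a b and A → a b T
  Overlap: { 'a' }
Conflict for L: L → T b b and L → T a
  Overlap: { ')', 'b' }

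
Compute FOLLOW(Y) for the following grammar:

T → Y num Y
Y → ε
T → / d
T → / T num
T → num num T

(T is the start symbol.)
In T → Y num Y: Y is followed by num Y, add FIRST(num Y) \ {ε} = { 'num' }
In T → Y num Y: Y is at the end, add FOLLOW(T)

The FOLLOW sets referred to above (computed the same way, to a fixed point):
  FOLLOW(T) = { $, 'num' }

Taking the union: FOLLOW(Y) = { $, 'num' }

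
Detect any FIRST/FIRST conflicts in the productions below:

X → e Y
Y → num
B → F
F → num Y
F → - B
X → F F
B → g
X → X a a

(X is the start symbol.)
Yes. X → e Y / X → X a a on { 'e' }; X → F F / X → X a a on { '-', 'num' }

FIRST sets of the non-terminals at (or reachable through a nullable prefix from) the front of some alternative:
  FIRST(F) = { '-', 'num' }
  FIRST(X) = { '-', 'e', 'num' }

Productions for X:
  X → e Y: FIRST = { 'e' }
  X → F F: FIRST = { '-', 'num' }
  X → X a a: FIRST = { '-', 'e', 'num' }
Productions for B:
  B → F: FIRST = { '-', 'num' }
  B → g: FIRST = { 'g' }
Productions for F:
  F → num Y: FIRST = { 'num' }
  F → - B: FIRST = { '-' }
Y has only one production, so no FIRST/FIRST conflict is possible there.

Conflict for X: X → e Y and X → X a a
  Overlap: { 'e' }
Conflict for X: X → F F and X → X a a
  Overlap: { '-', 'num' }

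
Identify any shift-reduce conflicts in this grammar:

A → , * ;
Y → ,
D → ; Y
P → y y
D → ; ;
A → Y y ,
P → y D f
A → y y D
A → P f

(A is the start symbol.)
A shift-reduce conflict occurs when an LR(0) state has both:
  - a complete (reduce) item [A → α .] (dot at the end), and
  - a shift item [B → β . c γ] (dot before a terminal).

Augment with A' → A and build the canonical LR(0) collection (I0 = CLOSURE({[A' → . A]}), then GOTO on every symbol after a dot until no new states appear). It has 19 states:
  I0: { [A → . , * ;], [A → . P f], [A → . Y y ,], [A → . y y D], [A' → . A], [P → . y D f], [P → . y y], [Y → . ,] }  — shift
  I1: { [A → , . * ;], [Y → , .] }  — shift, reduce
  I2: { [A' → A .] }  — accept
  I3: { [A → P . f] }  — shift
  I4: { [A → Y . y ,] }  — shift
  I5: { [A → y . y D], [D → . ; ;], [D → . ; Y], [P → y . D f], [P → y . y] }  — shift
  I6: { [D → ; . ;], [D → ; . Y], [Y → . ,] }  — shift
  I7: { [P → y D . f] }  — shift
  I8: { [A → y y . D], [D → . ; ;], [D → . ; Y], [P → y y .] }  — shift, reduce
  I9: { [A → y y D .] }  — reduce
  I10: { [P → y D f .] }  — reduce
  I11: { [Y → , .] }  — reduce
  I12: { [D → ; ; .] }  — reduce
  I13: { [D → ; Y .] }  — reduce
  I14: { [A → Y y . ,] }  — shift
  I15: { [A → Y y , .] }  — reduce
  I16: { [A → P f .] }  — reduce
  I17: { [A → , * . ;] }  — shift
  I18: { [A → , * ; .] }  — reduce

I1 contains reduce item [Y → , .] and shift item [A → , . * ;] — shift-reduce conflict.
I8 contains reduce item [P → y y .] and shift items [D → . ; ;], [D → . ; Y] — shift-reduce conflict.

Answer: Yes — I1: [Y → , .] vs [A → , . * ;]; I8: [P → y y .] vs [D → . ; ;]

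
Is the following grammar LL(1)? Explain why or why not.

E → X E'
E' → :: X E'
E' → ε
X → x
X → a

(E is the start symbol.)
Yes, the grammar is LL(1).

Relevant sets:
  FOLLOW(E') = { $ }

For E':
  PREDICT(E' → :: X E') = { '::' }
  PREDICT(E' → ε) = { $ }
For X:
  PREDICT(X → x) = { 'x' }
  PREDICT(X → a) = { 'a' }
E has a single production, so nothing to check there.

All predict sets are disjoint. The grammar IS LL(1).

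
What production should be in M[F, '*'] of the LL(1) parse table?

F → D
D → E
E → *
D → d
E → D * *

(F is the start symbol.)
F → D

To find M[F, '*'], we find productions for F where '*' is in the predict set (PREDICT(N → α) = (FIRST(α) \ {ε}) ∪ (FOLLOW(N) if α ⇒* ε)).

Relevant sets:
  FIRST(D) = { '*', 'd' }

F → D: PREDICT = { '*', 'd' }
  '*' is in predict set, so this production goes in M[F, '*']

M[F, '*'] = F → D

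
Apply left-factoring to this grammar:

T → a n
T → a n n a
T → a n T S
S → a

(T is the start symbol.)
T → a n T'
T' → ε
T' → n a
T' → T S
S → a

Left-factoring transforms A → αβ₁ | αβ₂ into A → αA' and A' → β₁ | β₂
(α is the longest common prefix among the alternatives). Repeat until
no nonterminal has two alternatives with a common prefix.

Round 1: T has alternatives sharing prefix 'a n'. Introduce T': T → a n T'
  Add: T' → ε
  Add: T' → n a
  Add: T' → T S

No remaining common prefixes — done.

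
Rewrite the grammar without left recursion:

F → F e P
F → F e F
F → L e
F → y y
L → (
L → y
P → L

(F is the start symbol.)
F is directly left-recursive. The standard transformation for
  A → A α₁ | ... | A α_m | β₁ | ... | β_n
is
  A  → β₁ A' | ... | β_n A'
  A' → α₁ A' | ... | α_m A' | ε

F → L e becomes F → L e F'
F → y y becomes F → y y F'
F → F e P becomes F' → e P F'
F → F e F becomes F' → e F F'
Add F' → ε

Productions for other non-terminals are unchanged:
  L → (
  L → y
  P → L

Resulting grammar:
F → L e F'
F → y y F'
F' → e P F'
F' → e F F'
F' → ε
L → (
L → y
P → L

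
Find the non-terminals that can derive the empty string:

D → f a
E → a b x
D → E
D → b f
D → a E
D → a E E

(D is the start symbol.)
None

A non-terminal is nullable if it can derive ε (the empty string): either it has an ε-production, or it has a production whose right-hand side consists entirely of nullable non-terminals.

There are no ε-productions, so no non-terminal can derive ε.
No non-terminals are nullable.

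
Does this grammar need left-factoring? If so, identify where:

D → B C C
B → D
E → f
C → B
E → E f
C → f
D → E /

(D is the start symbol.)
Left-factoring is needed when two productions for the same non-terminal
share a common prefix on the right-hand side.

Productions for D:
  D → B C C
  D → E /
Productions for E:
  E → f
  E → E f
Productions for C:
  C → B
  C → f

No common prefixes found.

Answer: No, left-factoring is not needed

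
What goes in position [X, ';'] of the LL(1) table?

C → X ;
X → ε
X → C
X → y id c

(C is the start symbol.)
X → ε, X → C

To find M[X, ';'], we find productions for X where ';' is in the predict set (PREDICT(N → α) = (FIRST(α) \ {ε}) ∪ (FOLLOW(N) if α ⇒* ε)).

Relevant sets:
  FIRST(C) = { ';', 'y' }
  FOLLOW(X) = { ';' }

X → ε: PREDICT = { ';' }
  ';' is in predict set, so this production goes in M[X, ';']
X → C: PREDICT = { ';', 'y' }
  ';' is in predict set, so this production goes in M[X, ';']
X → y id c: PREDICT = { 'y' }

M[X, ';'] = X → ε, X → C  (a multiply-defined cell — the grammar is not LL(1))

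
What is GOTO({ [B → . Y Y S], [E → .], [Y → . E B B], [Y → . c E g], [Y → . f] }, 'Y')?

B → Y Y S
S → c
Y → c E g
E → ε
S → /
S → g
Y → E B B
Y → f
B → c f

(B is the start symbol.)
{ [B → Y . Y S], [E → .], [Y → . E B B], [Y → . c E g], [Y → . f] }

GOTO(I, 'Y') = CLOSURE({ [A → αX.β] : [A → α.Xβ] ∈ I, X = 'Y' })

Items with dot before 'Y', with the dot advanced:
  [B → . Y Y S] → [B → Y . Y S]
Closure of the advanced items:
  [B → Y . Y S] has the dot before Y: add [Y → . c E g], [Y → . E B B], [Y → . f]
  [Y → . E B B] has the dot before E: add [E → .]

GOTO = { [B → Y . Y S], [E → .], [Y → . E B B], [Y → . c E g], [Y → . f] }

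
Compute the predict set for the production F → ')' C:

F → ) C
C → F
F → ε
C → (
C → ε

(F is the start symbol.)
PREDICT(F → ')' C) = (FIRST(RHS) \ {ε}) ∪ (FOLLOW(F) if ε ∈ FIRST(RHS), i.e. RHS ⇒* ε)
FIRST(')' C) = { ')' }
ε ∉ FIRST(')' C), so FOLLOW(F) is not added.
PREDICT(F → ')' C) = { ')' }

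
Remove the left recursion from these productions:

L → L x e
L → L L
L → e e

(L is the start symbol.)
L → e e L'
L' → x e L'
L' → L L'
L' → ε

L is directly left-recursive. The standard transformation for
  A → A α₁ | ... | A α_m | β₁ | ... | β_n
is
  A  → β₁ A' | ... | β_n A'
  A' → α₁ A' | ... | α_m A' | ε

L → e e becomes L → e e L'
L → L x e becomes L' → x e L'
L → L L becomes L' → L L'
Add L' → ε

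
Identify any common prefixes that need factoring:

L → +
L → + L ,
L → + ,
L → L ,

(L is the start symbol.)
Left-factoring is needed when two productions for the same non-terminal
share a common prefix on the right-hand side.

Productions for L:
  L → +
  L → + L ,
  L → + ,
  L → L ,

Found common prefix '+' in productions for L

Answer: Yes, L has productions with common prefix '+'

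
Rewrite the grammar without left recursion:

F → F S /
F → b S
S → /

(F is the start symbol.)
F → b S F'
F' → S / F'
F' → ε
S → /

F is directly left-recursive. The standard transformation for
  A → A α₁ | ... | A α_m | β₁ | ... | β_n
is
  A  → β₁ A' | ... | β_n A'
  A' → α₁ A' | ... | α_m A' | ε

F → b S becomes F → b S F'
F → F S / becomes F' → S / F'
Add F' → ε

Productions for other non-terminals are unchanged:
  S → /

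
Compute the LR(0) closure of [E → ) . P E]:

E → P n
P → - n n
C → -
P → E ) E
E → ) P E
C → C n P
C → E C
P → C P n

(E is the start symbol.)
Start with: [E → ) . P E]
  [E → ) . P E] has the dot before P: add [P → . - n n], [P → . E ) E], [P → . C P n]
  [P → . E ) E] has the dot before E: add [E → . P n], [E → . ) P E]
  [P → . C P n] has the dot before C: add [C → . -], [C → . C n P], [C → . E C]
No further items can be added.

CLOSURE = { [C → . -], [C → . C n P], [C → . E C], [E → ) . P E], [E → . ) P E], [E → . P n], [P → . - n n], [P → . C P n], [P → . E ) E] }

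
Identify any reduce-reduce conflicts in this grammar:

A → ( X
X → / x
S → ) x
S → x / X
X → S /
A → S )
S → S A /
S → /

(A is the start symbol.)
A reduce-reduce conflict occurs when an LR(0) state has two complete items [A → α .] and [B → β .] — both call for a reduction, and with no lookahead the parser cannot choose between them.

Augment with A' → A and build the canonical LR(0) collection (I0 = CLOSURE({[A' → . A]}), then GOTO on every symbol after a dot until no new states appear). It has 18 states:
  I0: { [A → . ( X], [A → . S )], [A' → . A], [S → . ) x], [S → . /], [S → . S A /], [S → . x / X] }  — shift
  I1: { [A → ( . X], [S → . ) x], [S → . /], [S → . S A /], [S → . x / X], [X → . / x], [X → . S /] }  — shift
  I2: { [S → ) . x] }  — shift
  I3: { [S → / .] }  — reduce
  I4: { [A' → A .] }  — accept
  I5: { [A → . ( X], [A → . S )], [A → S . )], [S → . ) x], [S → . /], [S → . S A /], [S → . x / X], [S → S . A /] }  — shift
  I6: { [S → x . / X] }  — shift
  I7: { [S → . ) x], [S → . /], [S → . S A /], [S → . x / X], [S → x / . X], [X → . / x], [X → . S /] }  — shift
  I8: { [S → / .], [X → / . x] }  — shift, reduce
  I9: { [A → . ( X], [A → . S )], [S → . ) x], [S → . /], [S → . S A /], [S → . x / X], [S → S . A /], [X → S . /] }  — shift
  I10: { [S → x / X .] }  — reduce
  I11: { [S → / .], [X → S / .] }  — 2 reduces
  I12: { [S → S A . /] }  — shift
  I13: { [S → S A / .] }  — reduce
  I14: { [X → / x .] }  — reduce
  I15: { [A → S ) .], [S → ) . x] }  — shift, reduce
  I16: { [S → ) x .] }  — reduce
  I17: { [A → ( X .] }  — reduce

I11 contains complete items [S → / .], [X → S / .] — reduce-reduce conflict.

Answer: Yes — I11: [S → / .] vs [X → S / .]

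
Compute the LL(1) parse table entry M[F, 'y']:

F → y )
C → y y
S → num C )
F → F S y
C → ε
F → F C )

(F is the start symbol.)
To find M[F, 'y'], we find productions for F where 'y' is in the predict set (PREDICT(N → α) = (FIRST(α) \ {ε}) ∪ (FOLLOW(N) if α ⇒* ε)).

Relevant sets:
  FIRST(F) = { 'y' }

F → y ): PREDICT = { 'y' }
  'y' is in predict set, so this production goes in M[F, 'y']
F → F S y: PREDICT = { 'y' }
  'y' is in predict set, so this production goes in M[F, 'y']
F → F C ): PREDICT = { 'y' }
  'y' is in predict set, so this production goes in M[F, 'y']

M[F, 'y'] = F → y ), F → F S y, F → F C )  (a multiply-defined cell — the grammar is not LL(1))

Answer: F → y ), F → F S y, F → F C )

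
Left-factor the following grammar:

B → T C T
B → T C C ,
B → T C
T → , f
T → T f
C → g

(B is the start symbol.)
B → T C B'
B' → T
B' → C ,
B' → ε
T → , f
T → T f
C → g

Left-factoring transforms A → αβ₁ | αβ₂ into A → αA' and A' → β₁ | β₂
(α is the longest common prefix among the alternatives). Repeat until
no nonterminal has two alternatives with a common prefix.

Round 1: B has alternatives sharing prefix 'T C'. Introduce B': B → T C B'
  Add: B' → T
  Add: B' → C ,
  Add: B' → ε

No remaining common prefixes — done.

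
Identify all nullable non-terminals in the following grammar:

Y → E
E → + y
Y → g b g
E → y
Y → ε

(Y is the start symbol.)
{ 'Y' }

ε-productions: Y → ε
So Y is immediately nullable.
No further non-terminal can be added: every production for the remaining non-terminals contains a terminal or a non-nullable non-terminal.
Nullable = { 'Y' }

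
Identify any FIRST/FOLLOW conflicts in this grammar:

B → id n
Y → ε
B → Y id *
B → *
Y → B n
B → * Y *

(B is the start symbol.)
A FIRST/FOLLOW conflict occurs when a non-terminal N has a nullable alternative N → β (β ⇒* ε) and another alternative N → α with FIRST(α) ∩ FOLLOW(N) ≠ ∅: on such a lookahead the parser cannot decide between expanding α and letting N vanish via β.

Nullable non-terminals: Y.
FIRST sets used below: FIRST(B) = { '*', 'id' }

Y: nullable alternative(s) Y → ε; FOLLOW(Y) = { '*', 'id' }
  Y → ε: FIRST \ {ε} = { } — this is the only nullable alternative, skip
  Y → B n: FIRST \ {ε} = { '*', 'id' } — overlaps FOLLOW(Y) on { '*', 'id' }: CONFLICT

B has no nullable alternative, so no FIRST/FOLLOW check is needed there.

So the grammar has 1 FIRST/FOLLOW conflict (marked CONFLICT above).

Answer: Yes. Y → B n with FOLLOW(Y) on { '*', 'id' }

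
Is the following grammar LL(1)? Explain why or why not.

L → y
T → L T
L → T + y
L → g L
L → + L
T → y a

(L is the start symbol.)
Relevant sets:
  FIRST(T) = { '+', 'g', 'y' }
  FIRST(L) = { '+', 'g', 'y' }

For L:
  PREDICT(L → y) = { 'y' }
  PREDICT(L → T '+' y) = { '+', 'g', 'y' }
  PREDICT(L → g L) = { 'g' }
  PREDICT(L → '+' L) = { '+' }
For T:
  PREDICT(T → L T) = { '+', 'g', 'y' }
  PREDICT(T → y a) = { 'y' }

Conflict found: Predict set conflict for L: { 'y' }
The grammar is NOT LL(1).

Answer: No. Predict set conflict for L: { 'y' }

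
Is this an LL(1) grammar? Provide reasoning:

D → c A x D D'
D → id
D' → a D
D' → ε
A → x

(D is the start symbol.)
Relevant sets:
  FOLLOW(D') = { $, 'a' }

For D:
  PREDICT(D → c A x D D') = { 'c' }
  PREDICT(D → id) = { 'id' }
For D':
  PREDICT(D' → a D) = { 'a' }
  PREDICT(D' → ε) = { $, 'a' }
A has a single production, so nothing to check there.

Conflict found: Predict set conflict for D': { 'a' }
The grammar is NOT LL(1).

Answer: No. Predict set conflict for D': { 'a' }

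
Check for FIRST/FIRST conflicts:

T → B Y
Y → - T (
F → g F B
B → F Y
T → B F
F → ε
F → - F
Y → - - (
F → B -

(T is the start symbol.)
Yes. T → B Y / T → B F on { '-', 'g' }; Y → '-' T '(' / Y → '-' '-' '(' on { '-' }; F → g F B / F → B '-' on { 'g' }; F → '-' F / F → B '-' on { '-' }

FIRST sets of the non-terminals at (or reachable through a nullable prefix from) the front of some alternative:
  FIRST(B) = { '-', 'g' }

Productions for T:
  T → B Y: FIRST = { '-', 'g' }
  T → B F: FIRST = { '-', 'g' }
Productions for Y:
  Y → - T (: FIRST = { '-' }
  Y → - - (: FIRST = { '-' }
Productions for F:
  F → g F B: FIRST = { 'g' }
  F → ε: FIRST = { ε }
  F → - F: FIRST = { '-' }
  F → B -: FIRST = { '-', 'g' }
B has only one production, so no FIRST/FIRST conflict is possible there.

Conflict for T: T → B Y and T → B F
  Overlap: { '-', 'g' }
Conflict for Y: Y → - T ( and Y → - - (
  Overlap: { '-' }
Conflict for F: F → g F B and F → B -
  Overlap: { 'g' }
Conflict for F: F → - F and F → B -
  Overlap: { '-' }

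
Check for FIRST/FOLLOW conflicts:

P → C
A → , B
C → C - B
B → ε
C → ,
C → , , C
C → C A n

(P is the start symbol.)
A FIRST/FOLLOW conflict occurs when a non-terminal N has a nullable alternative N → β (β ⇒* ε) and another alternative N → α with FIRST(α) ∩ FOLLOW(N) ≠ ∅: on such a lookahead the parser cannot decide between expanding α and letting N vanish via β.

Nullable non-terminals: B.
B has a nullable alternative but only one production, so nothing to check.

A, C, P have no nullable alternative, so no FIRST/FOLLOW check is needed there.

No FIRST/FOLLOW conflicts found.

Answer: No FIRST/FOLLOW conflicts.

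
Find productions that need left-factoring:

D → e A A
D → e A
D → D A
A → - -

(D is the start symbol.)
Yes, D has productions with common prefix 'e A'

Left-factoring is needed when two productions for the same non-terminal
share a common prefix on the right-hand side.

Productions for D:
  D → e A A
  D → e A
  D → D A

Found common prefix 'e A' in productions for D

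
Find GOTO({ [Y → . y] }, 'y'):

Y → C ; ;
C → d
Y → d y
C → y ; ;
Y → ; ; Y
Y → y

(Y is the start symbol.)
{ [Y → y .] }

GOTO(I, 'y') = CLOSURE({ [A → αX.β] : [A → α.Xβ] ∈ I, X = 'y' })

Items with dot before 'y', with the dot advanced:
  [Y → . y] → [Y → y .]
Closure adds nothing (no advanced item has the dot before a non-terminal).

GOTO = { [Y → y .] }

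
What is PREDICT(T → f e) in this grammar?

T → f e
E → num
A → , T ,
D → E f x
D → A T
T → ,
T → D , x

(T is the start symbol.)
{ 'f' }

PREDICT(T → f e) = (FIRST(RHS) \ {ε}) ∪ (FOLLOW(T) if ε ∈ FIRST(RHS), i.e. RHS ⇒* ε)
FIRST(f e) = { 'f' }
ε ∉ FIRST(f e), so FOLLOW(T) is not added.
PREDICT(T → f e) = { 'f' }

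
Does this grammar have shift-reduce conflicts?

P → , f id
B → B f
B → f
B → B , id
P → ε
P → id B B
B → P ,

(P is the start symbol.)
Augment with P' → P and build the canonical LR(0) collection (I0 = CLOSURE({[P' → . P]}), then GOTO on every symbol after a dot until no new states appear). It has 16 states:
  I0: { [P → . , f id], [P → . id B B], [P → .], [P' → . P] }  — shift, reduce
  I1: { [P → , . f id] }  — shift
  I2: { [P' → P .] }  — accept
  I3: { [B → . B , id], [B → . B f], [B → . P ,], [B → . f], [P → . , f id], [P → . id B B], [P → .], [P → id . B B] }  — shift, reduce
  I4: { [B → . B , id], [B → . B f], [B → . P ,], [B → . f], [B → B . , id], [B → B . f], [P → . , f id], [P → . id B B], [P → .], [P → id B . B] }  — shift, reduce
  I5: { [B → P . ,] }  — shift
  I6: { [B → f .] }  — reduce
  I7: { [B → P , .] }  — reduce
  I8: { [B → B , . id], [P → , . f id] }  — shift
  I9: { [B → B . , id], [B → B . f], [P → id B B .] }  — shift, reduce
  I10: { [B → B f .], [B → f .] }  — 2 reduces
  I11: { [B → B , . id] }  — shift
  I12: { [B → B f .] }  — reduce
  I13: { [B → B , id .] }  — reduce
  I14: { [P → , f . id] }  — shift
  I15: { [P → , f id .] }  — reduce

I0 contains reduce item [P → .] and shift items [P → . , f id], [P → . id B B] — shift-reduce conflict.
I3 contains reduce item [P → .] and shift items [B → . f], [P → . , f id], [P → . id B B] — shift-reduce conflict.
I4 contains reduce item [P → .] and shift items [B → B . , id], [B → B . f], [B → . f], [P → . , f id], [P → . id B B] — shift-reduce conflict.
I9 contains reduce item [P → id B B .] and shift items [B → B . , id], [B → B . f] — shift-reduce conflict.

Answer: Yes — I0: [P → .] vs [P → . , f id]; I3: [P → .] vs [B → . f]; I4: [P → .] vs [B → B . , id]; I9: [P → id B B .] vs [B → B . , id]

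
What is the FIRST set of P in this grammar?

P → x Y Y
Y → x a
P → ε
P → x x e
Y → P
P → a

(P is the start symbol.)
{ 'a', 'x', ε }

To compute FIRST(P), examine every production with P on the left-hand side, reading each right-hand side left to right until a non-nullable symbol is reached.

From P → x Y Y:
  - x is a terminal: add 'x' and stop
From P → ε:
  - ε-production, so ε ∈ FIRST(P)
From P → x x e:
  - x is a terminal: add 'x' and stop
From P → a:
  - a is a terminal: add 'a' and stop

Collecting: FIRST(P) = { 'a', 'x', ε }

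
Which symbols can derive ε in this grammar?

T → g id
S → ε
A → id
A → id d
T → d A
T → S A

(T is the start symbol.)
ε-productions: S → ε
So S is immediately nullable.
No further non-terminal can be added: every production for the remaining non-terminals contains a terminal or a non-nullable non-terminal.
Nullable = { 'S' }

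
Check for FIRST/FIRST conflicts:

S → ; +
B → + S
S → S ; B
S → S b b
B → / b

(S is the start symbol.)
FIRST sets of the non-terminals at (or reachable through a nullable prefix from) the front of some alternative:
  FIRST(S) = { ';' }

Productions for S:
  S → ; +: FIRST = { ';' }
  S → S ; B: FIRST = { ';' }
  S → S b b: FIRST = { ';' }
Productions for B:
  B → + S: FIRST = { '+' }
  B → / b: FIRST = { '/' }

Conflict for S: S → ; + and S → S ; B
  Overlap: { ';' }
Conflict for S: S → ; + and S → S b b
  Overlap: { ';' }
Conflict for S: S → S ; B and S → S b b
  Overlap: { ';' }

Answer: Yes. S → ';' '+' / S → S ';' B on { ';' }; S → ';' '+' / S → S b b on { ';' }; S → S ';' B / S → S b b on { ';' }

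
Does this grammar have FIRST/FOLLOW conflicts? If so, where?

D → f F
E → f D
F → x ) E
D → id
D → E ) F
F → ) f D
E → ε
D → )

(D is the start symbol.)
A FIRST/FOLLOW conflict occurs when a non-terminal N has a nullable alternative N → β (β ⇒* ε) and another alternative N → α with FIRST(α) ∩ FOLLOW(N) ≠ ∅: on such a lookahead the parser cannot decide between expanding α and letting N vanish via β.

Nullable non-terminals: E.

E: nullable alternative(s) E → ε; FOLLOW(E) = { $, ')' }
  E → f D: FIRST \ {ε} = { 'f' } — disjoint from FOLLOW(E)
  E → ε: FIRST \ {ε} = { } — this is the only nullable alternative, skip

D, F have no nullable alternative, so no FIRST/FOLLOW check is needed there.

No FIRST/FOLLOW conflicts found.

Answer: No FIRST/FOLLOW conflicts.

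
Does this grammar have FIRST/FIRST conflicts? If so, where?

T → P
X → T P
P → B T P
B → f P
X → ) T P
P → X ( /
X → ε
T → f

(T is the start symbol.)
FIRST sets of the non-terminals at (or reachable through a nullable prefix from) the front of some alternative:
  FIRST(P) = { '(', ')', 'f' }
  FIRST(T) = { '(', ')', 'f' }
  FIRST(B) = { 'f' }
  FIRST(X) = { '(', ')', 'f', ε }

Productions for T:
  T → P: FIRST = { '(', ')', 'f' }
  T → f: FIRST = { 'f' }
Productions for X:
  X → T P: FIRST = { '(', ')', 'f' }
  X → ) T P: FIRST = { ')' }
  X → ε: FIRST = { ε }
Productions for P:
  P → B T P: FIRST = { 'f' }
  P → X ( /: FIRST = { '(', ')', 'f' }
B has only one production, so no FIRST/FIRST conflict is possible there.

Conflict for T: T → P and T → f
  Overlap: { 'f' }
Conflict for X: X → T P and X → ) T P
  Overlap: { ')' }
Conflict for P: P → B T P and P → X ( /
  Overlap: { 'f' }

Answer: Yes. T → P / T → f on { 'f' }; X → T P / X → ')' T P on { ')' }; P → B T P / P → X '(' '/' on { 'f' }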